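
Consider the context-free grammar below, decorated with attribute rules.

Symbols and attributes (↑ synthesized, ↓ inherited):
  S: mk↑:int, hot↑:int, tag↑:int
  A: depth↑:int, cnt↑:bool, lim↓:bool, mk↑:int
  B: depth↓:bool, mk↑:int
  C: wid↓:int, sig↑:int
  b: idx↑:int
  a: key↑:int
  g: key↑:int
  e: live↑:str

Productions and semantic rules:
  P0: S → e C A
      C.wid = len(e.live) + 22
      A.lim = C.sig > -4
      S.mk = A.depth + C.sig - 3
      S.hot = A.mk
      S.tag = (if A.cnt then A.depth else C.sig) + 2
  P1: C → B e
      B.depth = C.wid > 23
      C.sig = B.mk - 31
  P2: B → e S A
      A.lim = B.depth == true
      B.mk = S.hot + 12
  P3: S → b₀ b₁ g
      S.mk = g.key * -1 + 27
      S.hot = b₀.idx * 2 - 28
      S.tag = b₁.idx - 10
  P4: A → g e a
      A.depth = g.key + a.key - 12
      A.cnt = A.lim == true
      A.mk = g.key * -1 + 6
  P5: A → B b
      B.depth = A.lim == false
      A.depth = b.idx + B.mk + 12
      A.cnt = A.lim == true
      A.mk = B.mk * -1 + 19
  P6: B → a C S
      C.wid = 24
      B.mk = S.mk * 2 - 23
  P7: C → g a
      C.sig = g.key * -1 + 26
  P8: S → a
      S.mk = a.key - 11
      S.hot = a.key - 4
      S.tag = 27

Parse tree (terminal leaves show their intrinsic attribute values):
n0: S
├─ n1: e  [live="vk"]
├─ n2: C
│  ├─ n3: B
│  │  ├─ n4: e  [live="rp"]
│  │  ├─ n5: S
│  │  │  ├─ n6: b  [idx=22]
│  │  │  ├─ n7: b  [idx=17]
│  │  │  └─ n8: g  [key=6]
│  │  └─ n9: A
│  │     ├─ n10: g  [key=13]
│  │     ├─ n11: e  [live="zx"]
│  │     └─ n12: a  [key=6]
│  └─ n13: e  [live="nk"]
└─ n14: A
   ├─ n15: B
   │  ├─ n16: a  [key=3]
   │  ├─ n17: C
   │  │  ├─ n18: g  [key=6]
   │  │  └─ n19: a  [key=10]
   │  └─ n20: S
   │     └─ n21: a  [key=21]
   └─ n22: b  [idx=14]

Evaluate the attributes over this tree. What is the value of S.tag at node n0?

1. n1.live = "vk"  [terminal]
2. n2.wid = 24  [len(e.live) + 22]
3. n3.depth = true  [C.wid > 23]
4. n4.live = "rp"  [terminal]
5. n6.idx = 22  [terminal]
6. n7.idx = 17  [terminal]
7. n8.key = 6  [terminal]
8. n5.mk = 21  [g.key * -1 + 27]
9. n5.hot = 16  [b₀.idx * 2 - 28]
10. n5.tag = 7  [b₁.idx - 10]
11. n9.lim = true  [B.depth == true]
12. n10.key = 13  [terminal]
13. n11.live = "zx"  [terminal]
14. n12.key = 6  [terminal]
15. n9.depth = 7  [g.key + a.key - 12]
16. n9.cnt = true  [A.lim == true]
17. n9.mk = -7  [g.key * -1 + 6]
18. n3.mk = 28  [S.hot + 12]
19. n13.live = "nk"  [terminal]
20. n2.sig = -3  [B.mk - 31]
21. n14.lim = true  [C.sig > -4]
22. n15.depth = false  [A.lim == false]
23. n16.key = 3  [terminal]
24. n17.wid = 24  [24]
25. n18.key = 6  [terminal]
26. n19.key = 10  [terminal]
27. n17.sig = 20  [g.key * -1 + 26]
28. n21.key = 21  [terminal]
29. n20.mk = 10  [a.key - 11]
30. n20.hot = 17  [a.key - 4]
31. n20.tag = 27  [27]
32. n15.mk = -3  [S.mk * 2 - 23]
33. n22.idx = 14  [terminal]
34. n14.depth = 23  [b.idx + B.mk + 12]
35. n14.cnt = true  [A.lim == true]
36. n14.mk = 22  [B.mk * -1 + 19]
37. n0.mk = 17  [A.depth + C.sig - 3]
38. n0.hot = 22  [A.mk]
39. n0.tag = 25  [(if A.cnt then A.depth else C.sig) + 2]

25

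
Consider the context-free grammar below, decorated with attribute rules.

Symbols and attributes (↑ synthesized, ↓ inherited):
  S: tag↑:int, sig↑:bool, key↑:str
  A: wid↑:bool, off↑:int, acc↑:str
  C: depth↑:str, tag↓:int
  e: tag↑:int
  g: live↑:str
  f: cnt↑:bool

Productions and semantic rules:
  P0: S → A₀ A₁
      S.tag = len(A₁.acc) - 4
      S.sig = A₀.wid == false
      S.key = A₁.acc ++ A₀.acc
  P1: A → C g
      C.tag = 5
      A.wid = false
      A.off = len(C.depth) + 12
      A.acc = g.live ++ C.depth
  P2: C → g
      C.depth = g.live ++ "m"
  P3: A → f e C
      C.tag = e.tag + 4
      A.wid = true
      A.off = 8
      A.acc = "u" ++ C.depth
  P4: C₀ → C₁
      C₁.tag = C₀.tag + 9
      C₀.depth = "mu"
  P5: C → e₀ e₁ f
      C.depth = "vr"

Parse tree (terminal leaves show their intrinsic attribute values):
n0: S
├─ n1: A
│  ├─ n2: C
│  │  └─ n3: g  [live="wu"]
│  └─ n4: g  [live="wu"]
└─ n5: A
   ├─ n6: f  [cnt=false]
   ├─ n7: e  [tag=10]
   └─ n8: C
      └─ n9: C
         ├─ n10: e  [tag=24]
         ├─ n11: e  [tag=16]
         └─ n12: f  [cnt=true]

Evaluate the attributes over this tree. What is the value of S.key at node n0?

"umuwuwum"

1. n2.tag = 5  [5]
2. n3.live = "wu"  [terminal]
3. n2.depth = "wum"  [g.live ++ "m"]
4. n4.live = "wu"  [terminal]
5. n1.wid = false  [false]
6. n1.off = 15  [len(C.depth) + 12]
7. n1.acc = "wuwum"  [g.live ++ C.depth]
8. n6.cnt = false  [terminal]
9. n7.tag = 10  [terminal]
10. n8.tag = 14  [e.tag + 4]
11. n9.tag = 23  [C₀.tag + 9]
12. n10.tag = 24  [terminal]
13. n11.tag = 16  [terminal]
14. n12.cnt = true  [terminal]
15. n9.depth = "vr"  ["vr"]
16. n8.depth = "mu"  ["mu"]
17. n5.wid = true  [true]
18. n5.off = 8  [8]
19. n5.acc = "umu"  ["u" ++ C.depth]
20. n0.tag = -1  [len(A₁.acc) - 4]
21. n0.sig = true  [A₀.wid == false]
22. n0.key = "umuwuwum"  [A₁.acc ++ A₀.acc]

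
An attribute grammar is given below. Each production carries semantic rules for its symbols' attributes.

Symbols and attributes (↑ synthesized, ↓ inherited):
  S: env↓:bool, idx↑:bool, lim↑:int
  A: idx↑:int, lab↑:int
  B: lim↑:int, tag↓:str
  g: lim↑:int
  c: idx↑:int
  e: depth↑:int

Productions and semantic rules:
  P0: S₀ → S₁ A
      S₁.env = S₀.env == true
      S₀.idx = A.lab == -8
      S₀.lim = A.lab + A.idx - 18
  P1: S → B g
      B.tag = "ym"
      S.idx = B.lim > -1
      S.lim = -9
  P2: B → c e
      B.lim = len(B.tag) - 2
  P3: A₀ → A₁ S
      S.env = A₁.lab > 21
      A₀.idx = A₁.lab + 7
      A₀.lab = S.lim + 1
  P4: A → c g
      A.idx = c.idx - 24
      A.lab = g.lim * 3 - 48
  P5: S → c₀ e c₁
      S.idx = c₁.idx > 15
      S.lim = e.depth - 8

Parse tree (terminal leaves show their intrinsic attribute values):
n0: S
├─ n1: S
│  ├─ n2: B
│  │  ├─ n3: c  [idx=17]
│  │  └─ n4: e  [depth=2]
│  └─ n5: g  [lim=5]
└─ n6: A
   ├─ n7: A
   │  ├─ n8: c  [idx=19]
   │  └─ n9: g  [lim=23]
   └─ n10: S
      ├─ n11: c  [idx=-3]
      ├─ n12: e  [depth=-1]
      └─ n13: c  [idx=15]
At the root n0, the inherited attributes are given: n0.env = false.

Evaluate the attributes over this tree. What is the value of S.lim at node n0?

1. n0.env = false  [given at root]
2. n1.env = false  [S₀.env == true]
3. n2.tag = "ym"  ["ym"]
4. n3.idx = 17  [terminal]
5. n4.depth = 2  [terminal]
6. n2.lim = 0  [len(B.tag) - 2]
7. n5.lim = 5  [terminal]
8. n1.idx = true  [B.lim > -1]
9. n1.lim = -9  [-9]
10. n8.idx = 19  [terminal]
11. n9.lim = 23  [terminal]
12. n7.idx = -5  [c.idx - 24]
13. n7.lab = 21  [g.lim * 3 - 48]
14. n10.env = false  [A₁.lab > 21]
15. n11.idx = -3  [terminal]
16. n12.depth = -1  [terminal]
17. n13.idx = 15  [terminal]
18. n10.idx = false  [c₁.idx > 15]
19. n10.lim = -9  [e.depth - 8]
20. n6.idx = 28  [A₁.lab + 7]
21. n6.lab = -8  [S.lim + 1]
22. n0.idx = true  [A.lab == -8]
23. n0.lim = 2  [A.lab + A.idx - 18]

2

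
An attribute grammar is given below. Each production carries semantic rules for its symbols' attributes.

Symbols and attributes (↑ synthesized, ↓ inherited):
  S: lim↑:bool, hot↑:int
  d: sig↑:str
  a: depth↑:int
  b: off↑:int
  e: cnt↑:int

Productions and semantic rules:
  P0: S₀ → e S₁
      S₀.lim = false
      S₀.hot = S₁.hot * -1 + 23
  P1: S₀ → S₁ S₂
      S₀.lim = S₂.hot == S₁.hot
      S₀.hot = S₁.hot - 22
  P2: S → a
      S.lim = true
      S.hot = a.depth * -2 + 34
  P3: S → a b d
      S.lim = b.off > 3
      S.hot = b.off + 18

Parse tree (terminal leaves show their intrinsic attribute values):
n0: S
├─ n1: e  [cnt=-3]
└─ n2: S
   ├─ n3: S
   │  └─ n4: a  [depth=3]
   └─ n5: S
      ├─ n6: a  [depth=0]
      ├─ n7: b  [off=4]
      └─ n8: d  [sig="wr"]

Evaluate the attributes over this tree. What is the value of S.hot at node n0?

17

1. n1.cnt = -3  [terminal]
2. n4.depth = 3  [terminal]
3. n3.lim = true  [true]
4. n3.hot = 28  [a.depth * -2 + 34]
5. n6.depth = 0  [terminal]
6. n7.off = 4  [terminal]
7. n8.sig = "wr"  [terminal]
8. n5.lim = true  [b.off > 3]
9. n5.hot = 22  [b.off + 18]
10. n2.lim = false  [S₂.hot == S₁.hot]
11. n2.hot = 6  [S₁.hot - 22]
12. n0.lim = false  [false]
13. n0.hot = 17  [S₁.hot * -1 + 23]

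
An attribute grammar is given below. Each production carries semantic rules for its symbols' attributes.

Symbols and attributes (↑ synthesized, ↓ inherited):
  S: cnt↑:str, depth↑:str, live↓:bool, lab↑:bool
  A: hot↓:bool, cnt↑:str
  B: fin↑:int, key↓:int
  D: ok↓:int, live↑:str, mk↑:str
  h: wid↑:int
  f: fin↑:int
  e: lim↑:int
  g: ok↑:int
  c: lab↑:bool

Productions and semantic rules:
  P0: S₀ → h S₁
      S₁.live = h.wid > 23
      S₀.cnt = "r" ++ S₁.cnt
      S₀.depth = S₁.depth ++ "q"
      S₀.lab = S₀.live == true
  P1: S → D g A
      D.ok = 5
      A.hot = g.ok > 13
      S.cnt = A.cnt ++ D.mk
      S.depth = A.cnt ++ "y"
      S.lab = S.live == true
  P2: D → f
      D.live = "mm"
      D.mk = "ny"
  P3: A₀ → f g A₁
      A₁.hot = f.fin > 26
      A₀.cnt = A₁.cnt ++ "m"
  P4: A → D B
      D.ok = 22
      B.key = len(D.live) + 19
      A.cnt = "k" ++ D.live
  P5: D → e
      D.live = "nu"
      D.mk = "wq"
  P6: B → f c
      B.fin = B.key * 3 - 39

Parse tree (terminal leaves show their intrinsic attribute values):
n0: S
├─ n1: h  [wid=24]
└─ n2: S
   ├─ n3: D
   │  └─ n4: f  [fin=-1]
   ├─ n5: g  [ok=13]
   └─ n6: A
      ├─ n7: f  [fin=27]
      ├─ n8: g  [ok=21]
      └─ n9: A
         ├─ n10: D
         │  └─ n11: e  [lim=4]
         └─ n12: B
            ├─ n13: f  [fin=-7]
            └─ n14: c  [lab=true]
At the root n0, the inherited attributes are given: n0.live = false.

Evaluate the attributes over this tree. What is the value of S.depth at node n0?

"knumyq"

1. n0.live = false  [given at root]
2. n1.wid = 24  [terminal]
3. n2.live = true  [h.wid > 23]
4. n3.ok = 5  [5]
5. n4.fin = -1  [terminal]
6. n3.live = "mm"  ["mm"]
7. n3.mk = "ny"  ["ny"]
8. n5.ok = 13  [terminal]
9. n6.hot = false  [g.ok > 13]
10. n7.fin = 27  [terminal]
11. n8.ok = 21  [terminal]
12. n9.hot = true  [f.fin > 26]
13. n10.ok = 22  [22]
14. n11.lim = 4  [terminal]
15. n10.live = "nu"  ["nu"]
16. n10.mk = "wq"  ["wq"]
17. n12.key = 21  [len(D.live) + 19]
18. n13.fin = -7  [terminal]
19. n14.lab = true  [terminal]
20. n12.fin = 24  [B.key * 3 - 39]
21. n9.cnt = "knu"  ["k" ++ D.live]
22. n6.cnt = "knum"  [A₁.cnt ++ "m"]
23. n2.cnt = "knumny"  [A.cnt ++ D.mk]
24. n2.depth = "knumy"  [A.cnt ++ "y"]
25. n2.lab = true  [S.live == true]
26. n0.cnt = "rknumny"  ["r" ++ S₁.cnt]
27. n0.depth = "knumyq"  [S₁.depth ++ "q"]
28. n0.lab = false  [S₀.live == true]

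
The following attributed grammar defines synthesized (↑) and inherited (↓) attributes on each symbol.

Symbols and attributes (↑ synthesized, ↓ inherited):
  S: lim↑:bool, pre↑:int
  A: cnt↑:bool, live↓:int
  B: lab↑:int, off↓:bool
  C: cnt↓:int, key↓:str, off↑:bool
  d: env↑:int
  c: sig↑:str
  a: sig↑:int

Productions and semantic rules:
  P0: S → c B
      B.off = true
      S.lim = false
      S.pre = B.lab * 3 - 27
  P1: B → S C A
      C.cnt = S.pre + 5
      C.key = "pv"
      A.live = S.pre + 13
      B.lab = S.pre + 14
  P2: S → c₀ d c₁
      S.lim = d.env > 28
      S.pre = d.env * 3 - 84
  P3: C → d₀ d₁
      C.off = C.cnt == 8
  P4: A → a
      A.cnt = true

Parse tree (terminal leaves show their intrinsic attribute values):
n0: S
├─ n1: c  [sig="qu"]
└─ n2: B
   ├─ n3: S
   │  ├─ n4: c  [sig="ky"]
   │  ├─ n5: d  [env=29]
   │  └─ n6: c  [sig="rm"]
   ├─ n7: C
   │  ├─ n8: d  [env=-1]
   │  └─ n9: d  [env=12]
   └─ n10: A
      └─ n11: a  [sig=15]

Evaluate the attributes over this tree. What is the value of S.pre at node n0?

1. n1.sig = "qu"  [terminal]
2. n2.off = true  [true]
3. n4.sig = "ky"  [terminal]
4. n5.env = 29  [terminal]
5. n6.sig = "rm"  [terminal]
6. n3.lim = true  [d.env > 28]
7. n3.pre = 3  [d.env * 3 - 84]
8. n7.cnt = 8  [S.pre + 5]
9. n7.key = "pv"  ["pv"]
10. n8.env = -1  [terminal]
11. n9.env = 12  [terminal]
12. n7.off = true  [C.cnt == 8]
13. n10.live = 16  [S.pre + 13]
14. n11.sig = 15  [terminal]
15. n10.cnt = true  [true]
16. n2.lab = 17  [S.pre + 14]
17. n0.lim = false  [false]
18. n0.pre = 24  [B.lab * 3 - 27]

24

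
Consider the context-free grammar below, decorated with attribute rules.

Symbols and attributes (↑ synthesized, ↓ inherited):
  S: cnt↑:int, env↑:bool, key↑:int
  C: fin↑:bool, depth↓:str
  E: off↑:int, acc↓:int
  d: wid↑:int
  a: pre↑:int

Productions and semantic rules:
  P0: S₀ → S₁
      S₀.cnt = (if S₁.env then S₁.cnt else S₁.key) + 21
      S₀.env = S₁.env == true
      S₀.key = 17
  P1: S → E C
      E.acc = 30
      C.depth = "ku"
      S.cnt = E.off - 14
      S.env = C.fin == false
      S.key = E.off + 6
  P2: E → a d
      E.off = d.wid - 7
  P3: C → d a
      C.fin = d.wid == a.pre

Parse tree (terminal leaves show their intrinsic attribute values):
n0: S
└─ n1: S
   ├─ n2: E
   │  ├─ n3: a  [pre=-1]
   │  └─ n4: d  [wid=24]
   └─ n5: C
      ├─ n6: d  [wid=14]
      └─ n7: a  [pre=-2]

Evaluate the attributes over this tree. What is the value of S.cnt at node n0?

1. n2.acc = 30  [30]
2. n3.pre = -1  [terminal]
3. n4.wid = 24  [terminal]
4. n2.off = 17  [d.wid - 7]
5. n5.depth = "ku"  ["ku"]
6. n6.wid = 14  [terminal]
7. n7.pre = -2  [terminal]
8. n5.fin = false  [d.wid == a.pre]
9. n1.cnt = 3  [E.off - 14]
10. n1.env = true  [C.fin == false]
11. n1.key = 23  [E.off + 6]
12. n0.cnt = 24  [(if S₁.env then S₁.cnt else S₁.key) + 21]
13. n0.env = true  [S₁.env == true]
14. n0.key = 17  [17]

24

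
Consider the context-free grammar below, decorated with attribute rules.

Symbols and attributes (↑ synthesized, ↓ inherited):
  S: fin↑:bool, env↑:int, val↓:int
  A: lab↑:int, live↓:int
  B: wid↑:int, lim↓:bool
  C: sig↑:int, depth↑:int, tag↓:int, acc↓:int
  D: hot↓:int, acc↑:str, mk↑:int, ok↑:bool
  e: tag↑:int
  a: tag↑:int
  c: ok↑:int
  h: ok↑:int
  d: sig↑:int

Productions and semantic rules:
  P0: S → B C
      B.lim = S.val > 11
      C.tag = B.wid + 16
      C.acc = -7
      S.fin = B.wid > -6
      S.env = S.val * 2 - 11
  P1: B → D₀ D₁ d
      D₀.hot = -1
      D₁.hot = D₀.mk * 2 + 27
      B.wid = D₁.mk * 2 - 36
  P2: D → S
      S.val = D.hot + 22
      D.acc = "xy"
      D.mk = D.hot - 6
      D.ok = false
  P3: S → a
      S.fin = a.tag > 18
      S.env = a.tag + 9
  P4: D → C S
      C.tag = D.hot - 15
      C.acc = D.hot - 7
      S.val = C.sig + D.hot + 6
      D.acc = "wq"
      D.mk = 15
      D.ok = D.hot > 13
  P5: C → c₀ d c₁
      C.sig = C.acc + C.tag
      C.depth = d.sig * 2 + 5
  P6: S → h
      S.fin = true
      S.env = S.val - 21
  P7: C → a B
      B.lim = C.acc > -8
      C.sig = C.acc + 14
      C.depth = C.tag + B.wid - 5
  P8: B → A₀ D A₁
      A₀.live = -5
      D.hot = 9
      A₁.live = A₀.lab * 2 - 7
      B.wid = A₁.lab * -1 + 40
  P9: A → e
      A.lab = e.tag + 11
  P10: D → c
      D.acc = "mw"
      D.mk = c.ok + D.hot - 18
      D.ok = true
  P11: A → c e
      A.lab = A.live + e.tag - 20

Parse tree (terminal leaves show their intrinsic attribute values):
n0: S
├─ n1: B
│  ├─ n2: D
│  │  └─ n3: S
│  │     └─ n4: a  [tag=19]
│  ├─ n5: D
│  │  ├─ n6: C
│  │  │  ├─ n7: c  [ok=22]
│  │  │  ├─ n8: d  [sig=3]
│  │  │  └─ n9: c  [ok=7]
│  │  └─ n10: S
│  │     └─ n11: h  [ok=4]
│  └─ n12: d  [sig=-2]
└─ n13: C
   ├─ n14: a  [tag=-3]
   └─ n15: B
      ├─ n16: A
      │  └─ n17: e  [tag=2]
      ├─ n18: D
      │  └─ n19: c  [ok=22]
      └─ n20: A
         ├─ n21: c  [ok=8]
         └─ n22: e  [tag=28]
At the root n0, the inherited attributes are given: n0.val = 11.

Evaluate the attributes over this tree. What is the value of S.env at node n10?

1. n0.val = 11  [given at root]
2. n1.lim = false  [S.val > 11]
3. n2.hot = -1  [-1]
4. n3.val = 21  [D.hot + 22]
5. n4.tag = 19  [terminal]
6. n3.fin = true  [a.tag > 18]
7. n3.env = 28  [a.tag + 9]
8. n2.acc = "xy"  ["xy"]
9. n2.mk = -7  [D.hot - 6]
10. n2.ok = false  [false]
11. n5.hot = 13  [D₀.mk * 2 + 27]
12. n6.tag = -2  [D.hot - 15]
13. n6.acc = 6  [D.hot - 7]
14. n7.ok = 22  [terminal]
15. n8.sig = 3  [terminal]
16. n9.ok = 7  [terminal]
17. n6.sig = 4  [C.acc + C.tag]
18. n6.depth = 11  [d.sig * 2 + 5]
19. n10.val = 23  [C.sig + D.hot + 6]
20. n11.ok = 4  [terminal]
21. n10.fin = true  [true]
22. n10.env = 2  [S.val - 21]
23. n5.acc = "wq"  ["wq"]
24. n5.mk = 15  [15]
25. n5.ok = false  [D.hot > 13]
26. n12.sig = -2  [terminal]
27. n1.wid = -6  [D₁.mk * 2 - 36]
28. n13.tag = 10  [B.wid + 16]
29. n13.acc = -7  [-7]
30. n14.tag = -3  [terminal]
31. n15.lim = true  [C.acc > -8]
32. n16.live = -5  [-5]
33. n17.tag = 2  [terminal]
34. n16.lab = 13  [e.tag + 11]
35. n18.hot = 9  [9]
36. n19.ok = 22  [terminal]
37. n18.acc = "mw"  ["mw"]
38. n18.mk = 13  [c.ok + D.hot - 18]
39. n18.ok = true  [true]
40. n20.live = 19  [A₀.lab * 2 - 7]
41. n21.ok = 8  [terminal]
42. n22.tag = 28  [terminal]
43. n20.lab = 27  [A.live + e.tag - 20]
44. n15.wid = 13  [A₁.lab * -1 + 40]
45. n13.sig = 7  [C.acc + 14]
46. n13.depth = 18  [C.tag + B.wid - 5]
47. n0.fin = false  [B.wid > -6]
48. n0.env = 11  [S.val * 2 - 11]

2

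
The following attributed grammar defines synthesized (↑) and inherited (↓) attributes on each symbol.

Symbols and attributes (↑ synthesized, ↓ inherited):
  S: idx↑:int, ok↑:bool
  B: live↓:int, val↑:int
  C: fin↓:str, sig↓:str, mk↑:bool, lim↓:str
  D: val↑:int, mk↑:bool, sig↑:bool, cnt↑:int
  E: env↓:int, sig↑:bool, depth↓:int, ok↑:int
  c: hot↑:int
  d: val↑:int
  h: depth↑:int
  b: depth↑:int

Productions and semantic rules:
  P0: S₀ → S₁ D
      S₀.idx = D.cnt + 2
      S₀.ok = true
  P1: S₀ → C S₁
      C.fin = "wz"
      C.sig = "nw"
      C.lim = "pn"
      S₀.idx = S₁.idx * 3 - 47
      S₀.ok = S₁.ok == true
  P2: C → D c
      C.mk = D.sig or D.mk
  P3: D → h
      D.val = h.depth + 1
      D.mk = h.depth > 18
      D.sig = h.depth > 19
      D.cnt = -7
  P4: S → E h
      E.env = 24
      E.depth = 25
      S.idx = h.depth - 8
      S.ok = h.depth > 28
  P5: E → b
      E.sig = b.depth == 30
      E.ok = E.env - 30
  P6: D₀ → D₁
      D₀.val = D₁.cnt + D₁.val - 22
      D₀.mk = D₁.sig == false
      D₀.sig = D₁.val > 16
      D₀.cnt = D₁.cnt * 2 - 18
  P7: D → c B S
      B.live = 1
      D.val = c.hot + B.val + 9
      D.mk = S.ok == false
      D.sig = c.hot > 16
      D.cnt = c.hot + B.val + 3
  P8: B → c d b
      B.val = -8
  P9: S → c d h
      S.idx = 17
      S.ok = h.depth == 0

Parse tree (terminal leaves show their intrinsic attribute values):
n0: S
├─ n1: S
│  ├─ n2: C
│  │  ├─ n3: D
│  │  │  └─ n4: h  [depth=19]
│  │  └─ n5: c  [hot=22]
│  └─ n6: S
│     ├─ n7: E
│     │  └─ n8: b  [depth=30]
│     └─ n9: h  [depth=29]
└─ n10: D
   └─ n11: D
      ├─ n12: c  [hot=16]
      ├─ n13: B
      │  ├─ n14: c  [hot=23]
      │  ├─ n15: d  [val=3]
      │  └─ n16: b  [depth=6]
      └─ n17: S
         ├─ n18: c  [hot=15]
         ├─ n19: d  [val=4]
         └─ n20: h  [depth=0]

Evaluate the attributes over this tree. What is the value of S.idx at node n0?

1. n2.fin = "wz"  ["wz"]
2. n2.sig = "nw"  ["nw"]
3. n2.lim = "pn"  ["pn"]
4. n4.depth = 19  [terminal]
5. n3.val = 20  [h.depth + 1]
6. n3.mk = true  [h.depth > 18]
7. n3.sig = false  [h.depth > 19]
8. n3.cnt = -7  [-7]
9. n5.hot = 22  [terminal]
10. n2.mk = true  [D.sig or D.mk]
11. n7.env = 24  [24]
12. n7.depth = 25  [25]
13. n8.depth = 30  [terminal]
14. n7.sig = true  [b.depth == 30]
15. n7.ok = -6  [E.env - 30]
16. n9.depth = 29  [terminal]
17. n6.idx = 21  [h.depth - 8]
18. n6.ok = true  [h.depth > 28]
19. n1.idx = 16  [S₁.idx * 3 - 47]
20. n1.ok = true  [S₁.ok == true]
21. n12.hot = 16  [terminal]
22. n13.live = 1  [1]
23. n14.hot = 23  [terminal]
24. n15.val = 3  [terminal]
25. n16.depth = 6  [terminal]
26. n13.val = -8  [-8]
27. n18.hot = 15  [terminal]
28. n19.val = 4  [terminal]
29. n20.depth = 0  [terminal]
30. n17.idx = 17  [17]
31. n17.ok = true  [h.depth == 0]
32. n11.val = 17  [c.hot + B.val + 9]
33. n11.mk = false  [S.ok == false]
34. n11.sig = false  [c.hot > 16]
35. n11.cnt = 11  [c.hot + B.val + 3]
36. n10.val = 6  [D₁.cnt + D₁.val - 22]
37. n10.mk = true  [D₁.sig == false]
38. n10.sig = true  [D₁.val > 16]
39. n10.cnt = 4  [D₁.cnt * 2 - 18]
40. n0.idx = 6  [D.cnt + 2]
41. n0.ok = true  [true]

6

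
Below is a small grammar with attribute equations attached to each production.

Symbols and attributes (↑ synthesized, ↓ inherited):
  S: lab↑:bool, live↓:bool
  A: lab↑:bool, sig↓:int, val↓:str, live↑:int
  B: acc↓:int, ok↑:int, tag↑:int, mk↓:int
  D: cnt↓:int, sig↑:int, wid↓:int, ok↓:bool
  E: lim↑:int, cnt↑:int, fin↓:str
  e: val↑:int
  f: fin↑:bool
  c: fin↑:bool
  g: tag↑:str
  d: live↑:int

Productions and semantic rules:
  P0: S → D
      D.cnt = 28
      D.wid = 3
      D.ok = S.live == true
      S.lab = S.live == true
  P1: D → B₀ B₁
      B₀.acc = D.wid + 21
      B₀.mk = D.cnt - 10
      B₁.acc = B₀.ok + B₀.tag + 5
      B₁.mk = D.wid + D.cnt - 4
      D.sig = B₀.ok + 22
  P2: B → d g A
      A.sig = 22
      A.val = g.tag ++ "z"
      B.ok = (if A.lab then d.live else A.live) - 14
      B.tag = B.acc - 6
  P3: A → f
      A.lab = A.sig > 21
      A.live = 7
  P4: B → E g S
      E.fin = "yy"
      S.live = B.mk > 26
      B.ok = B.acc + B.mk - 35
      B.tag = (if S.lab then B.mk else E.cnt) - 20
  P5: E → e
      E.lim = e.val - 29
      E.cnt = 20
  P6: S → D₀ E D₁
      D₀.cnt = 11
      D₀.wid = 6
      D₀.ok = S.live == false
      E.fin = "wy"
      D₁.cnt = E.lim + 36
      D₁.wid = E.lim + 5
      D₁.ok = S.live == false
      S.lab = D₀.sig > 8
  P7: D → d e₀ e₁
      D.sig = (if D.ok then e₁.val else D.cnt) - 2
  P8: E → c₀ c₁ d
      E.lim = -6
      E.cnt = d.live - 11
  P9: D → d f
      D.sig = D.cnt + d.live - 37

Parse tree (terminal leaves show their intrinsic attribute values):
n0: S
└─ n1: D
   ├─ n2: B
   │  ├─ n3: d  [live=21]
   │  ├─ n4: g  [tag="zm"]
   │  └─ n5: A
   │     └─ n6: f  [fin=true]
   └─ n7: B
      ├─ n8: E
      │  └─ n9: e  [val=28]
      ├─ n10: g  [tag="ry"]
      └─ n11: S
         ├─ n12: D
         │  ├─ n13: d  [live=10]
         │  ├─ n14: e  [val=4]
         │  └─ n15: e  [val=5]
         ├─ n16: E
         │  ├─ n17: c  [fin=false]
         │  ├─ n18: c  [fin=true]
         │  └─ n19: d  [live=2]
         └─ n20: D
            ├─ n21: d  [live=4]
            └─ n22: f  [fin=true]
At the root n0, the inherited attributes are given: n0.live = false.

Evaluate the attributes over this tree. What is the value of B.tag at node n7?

7

1. n0.live = false  [given at root]
2. n1.cnt = 28  [28]
3. n1.wid = 3  [3]
4. n1.ok = false  [S.live == true]
5. n2.acc = 24  [D.wid + 21]
6. n2.mk = 18  [D.cnt - 10]
7. n3.live = 21  [terminal]
8. n4.tag = "zm"  [terminal]
9. n5.sig = 22  [22]
10. n5.val = "zmz"  [g.tag ++ "z"]
11. n6.fin = true  [terminal]
12. n5.lab = true  [A.sig > 21]
13. n5.live = 7  [7]
14. n2.ok = 7  [(if A.lab then d.live else A.live) - 14]
15. n2.tag = 18  [B.acc - 6]
16. n7.acc = 30  [B₀.ok + B₀.tag + 5]
17. n7.mk = 27  [D.wid + D.cnt - 4]
18. n8.fin = "yy"  ["yy"]
19. n9.val = 28  [terminal]
20. n8.lim = -1  [e.val - 29]
21. n8.cnt = 20  [20]
22. n10.tag = "ry"  [terminal]
23. n11.live = true  [B.mk > 26]
24. n12.cnt = 11  [11]
25. n12.wid = 6  [6]
26. n12.ok = false  [S.live == false]
27. n13.live = 10  [terminal]
28. n14.val = 4  [terminal]
29. n15.val = 5  [terminal]
30. n12.sig = 9  [(if D.ok then e₁.val else D.cnt) - 2]
31. n16.fin = "wy"  ["wy"]
32. n17.fin = false  [terminal]
33. n18.fin = true  [terminal]
34. n19.live = 2  [terminal]
35. n16.lim = -6  [-6]
36. n16.cnt = -9  [d.live - 11]
37. n20.cnt = 30  [E.lim + 36]
38. n20.wid = -1  [E.lim + 5]
39. n20.ok = false  [S.live == false]
40. n21.live = 4  [terminal]
41. n22.fin = true  [terminal]
42. n20.sig = -3  [D.cnt + d.live - 37]
43. n11.lab = true  [D₀.sig > 8]
44. n7.ok = 22  [B.acc + B.mk - 35]
45. n7.tag = 7  [(if S.lab then B.mk else E.cnt) - 20]
46. n1.sig = 29  [B₀.ok + 22]
47. n0.lab = false  [S.live == true]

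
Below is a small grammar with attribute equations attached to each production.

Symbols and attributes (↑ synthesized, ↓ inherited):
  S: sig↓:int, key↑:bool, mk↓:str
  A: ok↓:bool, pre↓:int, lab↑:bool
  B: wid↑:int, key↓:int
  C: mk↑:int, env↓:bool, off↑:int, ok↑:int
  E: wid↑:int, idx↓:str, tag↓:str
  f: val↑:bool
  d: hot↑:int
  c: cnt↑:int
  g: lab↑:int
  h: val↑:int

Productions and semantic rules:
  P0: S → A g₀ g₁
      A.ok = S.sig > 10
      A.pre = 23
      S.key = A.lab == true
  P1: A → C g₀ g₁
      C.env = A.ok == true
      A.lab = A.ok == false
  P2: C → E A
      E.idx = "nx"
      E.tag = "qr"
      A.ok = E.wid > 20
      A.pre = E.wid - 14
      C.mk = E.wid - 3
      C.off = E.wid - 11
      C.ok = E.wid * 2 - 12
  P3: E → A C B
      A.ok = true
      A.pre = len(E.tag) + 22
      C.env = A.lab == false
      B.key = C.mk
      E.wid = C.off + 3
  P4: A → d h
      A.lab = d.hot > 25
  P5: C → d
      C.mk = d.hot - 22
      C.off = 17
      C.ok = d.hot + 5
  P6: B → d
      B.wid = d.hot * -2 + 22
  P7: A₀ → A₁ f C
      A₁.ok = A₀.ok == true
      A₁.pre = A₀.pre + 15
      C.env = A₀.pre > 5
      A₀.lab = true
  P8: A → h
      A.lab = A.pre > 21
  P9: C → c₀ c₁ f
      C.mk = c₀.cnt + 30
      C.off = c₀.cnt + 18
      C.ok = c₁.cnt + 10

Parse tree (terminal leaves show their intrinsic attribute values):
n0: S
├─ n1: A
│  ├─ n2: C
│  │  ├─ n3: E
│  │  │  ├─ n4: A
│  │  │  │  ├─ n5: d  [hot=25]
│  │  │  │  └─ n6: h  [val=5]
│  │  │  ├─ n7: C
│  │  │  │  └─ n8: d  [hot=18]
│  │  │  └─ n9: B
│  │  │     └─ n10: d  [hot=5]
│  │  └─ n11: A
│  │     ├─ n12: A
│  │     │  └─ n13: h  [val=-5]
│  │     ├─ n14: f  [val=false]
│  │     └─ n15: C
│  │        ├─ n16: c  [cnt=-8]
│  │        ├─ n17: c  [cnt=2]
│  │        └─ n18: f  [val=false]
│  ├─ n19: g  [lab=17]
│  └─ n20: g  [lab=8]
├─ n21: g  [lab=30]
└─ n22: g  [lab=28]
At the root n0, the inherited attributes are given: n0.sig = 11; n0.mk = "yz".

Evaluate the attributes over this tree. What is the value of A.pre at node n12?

1. n0.sig = 11  [given at root]
2. n0.mk = "yz"  [given at root]
3. n1.ok = true  [S.sig > 10]
4. n1.pre = 23  [23]
5. n2.env = true  [A.ok == true]
6. n3.idx = "nx"  ["nx"]
7. n3.tag = "qr"  ["qr"]
8. n4.ok = true  [true]
9. n4.pre = 24  [len(E.tag) + 22]
10. n5.hot = 25  [terminal]
11. n6.val = 5  [terminal]
12. n4.lab = false  [d.hot > 25]
13. n7.env = true  [A.lab == false]
14. n8.hot = 18  [terminal]
15. n7.mk = -4  [d.hot - 22]
16. n7.off = 17  [17]
17. n7.ok = 23  [d.hot + 5]
18. n9.key = -4  [C.mk]
19. n10.hot = 5  [terminal]
20. n9.wid = 12  [d.hot * -2 + 22]
21. n3.wid = 20  [C.off + 3]
22. n11.ok = false  [E.wid > 20]
23. n11.pre = 6  [E.wid - 14]
24. n12.ok = false  [A₀.ok == true]
25. n12.pre = 21  [A₀.pre + 15]
26. n13.val = -5  [terminal]
27. n12.lab = false  [A.pre > 21]
28. n14.val = false  [terminal]
29. n15.env = true  [A₀.pre > 5]
30. n16.cnt = -8  [terminal]
31. n17.cnt = 2  [terminal]
32. n18.val = false  [terminal]
33. n15.mk = 22  [c₀.cnt + 30]
34. n15.off = 10  [c₀.cnt + 18]
35. n15.ok = 12  [c₁.cnt + 10]
36. n11.lab = true  [true]
37. n2.mk = 17  [E.wid - 3]
38. n2.off = 9  [E.wid - 11]
39. n2.ok = 28  [E.wid * 2 - 12]
40. n19.lab = 17  [terminal]
41. n20.lab = 8  [terminal]
42. n1.lab = false  [A.ok == false]
43. n21.lab = 30  [terminal]
44. n22.lab = 28  [terminal]
45. n0.key = false  [A.lab == true]

21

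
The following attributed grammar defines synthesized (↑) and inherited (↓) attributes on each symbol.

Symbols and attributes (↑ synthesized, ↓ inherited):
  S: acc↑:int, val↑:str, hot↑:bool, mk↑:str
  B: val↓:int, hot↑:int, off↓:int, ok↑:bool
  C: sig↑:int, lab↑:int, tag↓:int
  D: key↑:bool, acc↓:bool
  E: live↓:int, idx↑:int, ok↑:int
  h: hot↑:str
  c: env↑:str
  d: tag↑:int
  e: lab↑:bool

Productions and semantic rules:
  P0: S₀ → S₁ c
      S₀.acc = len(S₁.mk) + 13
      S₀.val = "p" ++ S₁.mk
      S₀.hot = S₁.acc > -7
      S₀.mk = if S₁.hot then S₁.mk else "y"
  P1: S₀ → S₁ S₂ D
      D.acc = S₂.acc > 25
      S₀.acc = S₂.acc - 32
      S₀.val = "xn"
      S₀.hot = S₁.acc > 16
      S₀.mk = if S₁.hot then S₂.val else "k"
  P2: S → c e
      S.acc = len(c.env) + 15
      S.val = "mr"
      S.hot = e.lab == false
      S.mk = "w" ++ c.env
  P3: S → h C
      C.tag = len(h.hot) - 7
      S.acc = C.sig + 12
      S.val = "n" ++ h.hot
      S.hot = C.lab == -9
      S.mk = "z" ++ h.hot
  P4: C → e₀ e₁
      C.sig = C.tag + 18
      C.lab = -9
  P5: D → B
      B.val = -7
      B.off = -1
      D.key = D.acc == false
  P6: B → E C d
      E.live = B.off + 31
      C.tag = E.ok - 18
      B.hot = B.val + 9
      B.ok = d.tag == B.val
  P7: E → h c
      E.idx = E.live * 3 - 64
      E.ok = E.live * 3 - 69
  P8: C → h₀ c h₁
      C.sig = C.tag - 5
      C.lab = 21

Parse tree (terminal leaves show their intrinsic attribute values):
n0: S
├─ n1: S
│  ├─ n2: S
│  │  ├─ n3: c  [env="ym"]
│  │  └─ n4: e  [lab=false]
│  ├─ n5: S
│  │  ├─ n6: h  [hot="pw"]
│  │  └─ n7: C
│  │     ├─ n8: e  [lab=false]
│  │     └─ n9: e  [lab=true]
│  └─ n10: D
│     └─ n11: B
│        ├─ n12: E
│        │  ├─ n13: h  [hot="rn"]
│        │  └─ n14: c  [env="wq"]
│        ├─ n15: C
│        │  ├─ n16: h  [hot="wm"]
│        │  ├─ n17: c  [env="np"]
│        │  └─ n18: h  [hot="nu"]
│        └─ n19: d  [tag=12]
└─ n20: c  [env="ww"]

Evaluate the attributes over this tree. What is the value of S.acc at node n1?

1. n3.env = "ym"  [terminal]
2. n4.lab = false  [terminal]
3. n2.acc = 17  [len(c.env) + 15]
4. n2.val = "mr"  ["mr"]
5. n2.hot = true  [e.lab == false]
6. n2.mk = "wym"  ["w" ++ c.env]
7. n6.hot = "pw"  [terminal]
8. n7.tag = -5  [len(h.hot) - 7]
9. n8.lab = false  [terminal]
10. n9.lab = true  [terminal]
11. n7.sig = 13  [C.tag + 18]
12. n7.lab = -9  [-9]
13. n5.acc = 25  [C.sig + 12]
14. n5.val = "npw"  ["n" ++ h.hot]
15. n5.hot = true  [C.lab == -9]
16. n5.mk = "zpw"  ["z" ++ h.hot]
17. n10.acc = false  [S₂.acc > 25]
18. n11.val = -7  [-7]
19. n11.off = -1  [-1]
20. n12.live = 30  [B.off + 31]
21. n13.hot = "rn"  [terminal]
22. n14.env = "wq"  [terminal]
23. n12.idx = 26  [E.live * 3 - 64]
24. n12.ok = 21  [E.live * 3 - 69]
25. n15.tag = 3  [E.ok - 18]
26. n16.hot = "wm"  [terminal]
27. n17.env = "np"  [terminal]
28. n18.hot = "nu"  [terminal]
29. n15.sig = -2  [C.tag - 5]
30. n15.lab = 21  [21]
31. n19.tag = 12  [terminal]
32. n11.hot = 2  [B.val + 9]
33. n11.ok = false  [d.tag == B.val]
34. n10.key = true  [D.acc == false]
35. n1.acc = -7  [S₂.acc - 32]
36. n1.val = "xn"  ["xn"]
37. n1.hot = true  [S₁.acc > 16]
38. n1.mk = "npw"  [if S₁.hot then S₂.val else "k"]
39. n20.env = "ww"  [terminal]
40. n0.acc = 16  [len(S₁.mk) + 13]
41. n0.val = "pnpw"  ["p" ++ S₁.mk]
42. n0.hot = false  [S₁.acc > -7]
43. n0.mk = "npw"  [if S₁.hot then S₁.mk else "y"]

-7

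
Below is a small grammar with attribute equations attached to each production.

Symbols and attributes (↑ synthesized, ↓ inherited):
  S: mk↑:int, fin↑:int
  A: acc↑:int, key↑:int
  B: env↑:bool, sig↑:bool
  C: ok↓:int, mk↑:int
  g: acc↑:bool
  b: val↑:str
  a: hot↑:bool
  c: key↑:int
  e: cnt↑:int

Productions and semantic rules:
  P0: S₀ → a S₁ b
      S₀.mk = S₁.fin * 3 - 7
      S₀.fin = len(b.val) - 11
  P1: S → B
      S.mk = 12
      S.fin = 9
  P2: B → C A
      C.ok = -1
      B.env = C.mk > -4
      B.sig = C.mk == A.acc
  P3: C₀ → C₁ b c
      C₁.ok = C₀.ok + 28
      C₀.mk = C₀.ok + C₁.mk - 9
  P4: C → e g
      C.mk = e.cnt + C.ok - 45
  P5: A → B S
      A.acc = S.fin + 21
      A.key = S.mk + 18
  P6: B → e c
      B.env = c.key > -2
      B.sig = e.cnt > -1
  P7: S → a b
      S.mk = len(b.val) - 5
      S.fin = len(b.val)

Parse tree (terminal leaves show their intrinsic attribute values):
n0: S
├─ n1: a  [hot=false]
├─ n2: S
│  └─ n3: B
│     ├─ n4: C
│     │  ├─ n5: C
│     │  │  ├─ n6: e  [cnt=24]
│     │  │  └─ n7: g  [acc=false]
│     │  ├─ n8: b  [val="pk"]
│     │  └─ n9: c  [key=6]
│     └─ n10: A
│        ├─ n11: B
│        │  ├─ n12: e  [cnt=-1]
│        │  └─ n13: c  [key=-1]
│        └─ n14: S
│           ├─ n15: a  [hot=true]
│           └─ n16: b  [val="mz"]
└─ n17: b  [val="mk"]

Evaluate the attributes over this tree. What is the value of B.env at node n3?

false

1. n1.hot = false  [terminal]
2. n4.ok = -1  [-1]
3. n5.ok = 27  [C₀.ok + 28]
4. n6.cnt = 24  [terminal]
5. n7.acc = false  [terminal]
6. n5.mk = 6  [e.cnt + C.ok - 45]
7. n8.val = "pk"  [terminal]
8. n9.key = 6  [terminal]
9. n4.mk = -4  [C₀.ok + C₁.mk - 9]
10. n12.cnt = -1  [terminal]
11. n13.key = -1  [terminal]
12. n11.env = true  [c.key > -2]
13. n11.sig = false  [e.cnt > -1]
14. n15.hot = true  [terminal]
15. n16.val = "mz"  [terminal]
16. n14.mk = -3  [len(b.val) - 5]
17. n14.fin = 2  [len(b.val)]
18. n10.acc = 23  [S.fin + 21]
19. n10.key = 15  [S.mk + 18]
20. n3.env = false  [C.mk > -4]
21. n3.sig = false  [C.mk == A.acc]
22. n2.mk = 12  [12]
23. n2.fin = 9  [9]
24. n17.val = "mk"  [terminal]
25. n0.mk = 20  [S₁.fin * 3 - 7]
26. n0.fin = -9  [len(b.val) - 11]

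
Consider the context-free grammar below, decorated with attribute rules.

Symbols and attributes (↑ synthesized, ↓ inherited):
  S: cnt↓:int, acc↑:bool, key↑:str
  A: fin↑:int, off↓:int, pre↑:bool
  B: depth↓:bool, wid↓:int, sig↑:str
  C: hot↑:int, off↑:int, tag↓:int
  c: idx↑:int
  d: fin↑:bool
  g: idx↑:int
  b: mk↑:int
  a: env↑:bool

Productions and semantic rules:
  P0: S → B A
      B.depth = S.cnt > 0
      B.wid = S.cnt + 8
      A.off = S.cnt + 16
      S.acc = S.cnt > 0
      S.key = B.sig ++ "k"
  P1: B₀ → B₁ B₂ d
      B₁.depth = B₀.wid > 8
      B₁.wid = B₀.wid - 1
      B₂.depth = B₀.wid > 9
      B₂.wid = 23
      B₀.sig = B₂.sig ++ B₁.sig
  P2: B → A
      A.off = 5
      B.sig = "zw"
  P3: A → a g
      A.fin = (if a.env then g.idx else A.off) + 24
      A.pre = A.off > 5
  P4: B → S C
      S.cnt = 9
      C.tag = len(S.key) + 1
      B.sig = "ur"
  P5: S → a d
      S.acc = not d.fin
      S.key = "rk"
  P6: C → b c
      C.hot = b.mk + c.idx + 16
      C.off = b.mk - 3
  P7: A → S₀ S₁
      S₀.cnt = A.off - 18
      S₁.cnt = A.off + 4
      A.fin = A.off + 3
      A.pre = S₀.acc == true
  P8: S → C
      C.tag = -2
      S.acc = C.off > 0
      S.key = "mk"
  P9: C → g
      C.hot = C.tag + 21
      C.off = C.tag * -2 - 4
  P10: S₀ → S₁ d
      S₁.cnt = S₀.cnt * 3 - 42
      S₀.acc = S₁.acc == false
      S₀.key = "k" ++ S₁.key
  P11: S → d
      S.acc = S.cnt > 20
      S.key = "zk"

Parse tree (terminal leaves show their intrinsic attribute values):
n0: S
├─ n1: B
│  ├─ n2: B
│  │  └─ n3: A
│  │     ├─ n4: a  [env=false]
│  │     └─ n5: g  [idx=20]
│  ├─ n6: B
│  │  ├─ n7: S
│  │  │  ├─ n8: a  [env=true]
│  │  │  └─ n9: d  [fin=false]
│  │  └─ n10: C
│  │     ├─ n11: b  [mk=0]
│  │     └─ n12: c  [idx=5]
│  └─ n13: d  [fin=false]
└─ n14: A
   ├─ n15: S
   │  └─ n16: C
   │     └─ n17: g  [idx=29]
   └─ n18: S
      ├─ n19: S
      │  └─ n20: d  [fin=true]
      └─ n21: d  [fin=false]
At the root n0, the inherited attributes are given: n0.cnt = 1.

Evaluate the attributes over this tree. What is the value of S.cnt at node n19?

1. n0.cnt = 1  [given at root]
2. n1.depth = true  [S.cnt > 0]
3. n1.wid = 9  [S.cnt + 8]
4. n2.depth = true  [B₀.wid > 8]
5. n2.wid = 8  [B₀.wid - 1]
6. n3.off = 5  [5]
7. n4.env = false  [terminal]
8. n5.idx = 20  [terminal]
9. n3.fin = 29  [(if a.env then g.idx else A.off) + 24]
10. n3.pre = false  [A.off > 5]
11. n2.sig = "zw"  ["zw"]
12. n6.depth = false  [B₀.wid > 9]
13. n6.wid = 23  [23]
14. n7.cnt = 9  [9]
15. n8.env = true  [terminal]
16. n9.fin = false  [terminal]
17. n7.acc = true  [not d.fin]
18. n7.key = "rk"  ["rk"]
19. n10.tag = 3  [len(S.key) + 1]
20. n11.mk = 0  [terminal]
21. n12.idx = 5  [terminal]
22. n10.hot = 21  [b.mk + c.idx + 16]
23. n10.off = -3  [b.mk - 3]
24. n6.sig = "ur"  ["ur"]
25. n13.fin = false  [terminal]
26. n1.sig = "urzw"  [B₂.sig ++ B₁.sig]
27. n14.off = 17  [S.cnt + 16]
28. n15.cnt = -1  [A.off - 18]
29. n16.tag = -2  [-2]
30. n17.idx = 29  [terminal]
31. n16.hot = 19  [C.tag + 21]
32. n16.off = 0  [C.tag * -2 - 4]
33. n15.acc = false  [C.off > 0]
34. n15.key = "mk"  ["mk"]
35. n18.cnt = 21  [A.off + 4]
36. n19.cnt = 21  [S₀.cnt * 3 - 42]
37. n20.fin = true  [terminal]
38. n19.acc = true  [S.cnt > 20]
39. n19.key = "zk"  ["zk"]
40. n21.fin = false  [terminal]
41. n18.acc = false  [S₁.acc == false]
42. n18.key = "kzk"  ["k" ++ S₁.key]
43. n14.fin = 20  [A.off + 3]
44. n14.pre = false  [S₀.acc == true]
45. n0.acc = true  [S.cnt > 0]
46. n0.key = "urzwk"  [B.sig ++ "k"]

21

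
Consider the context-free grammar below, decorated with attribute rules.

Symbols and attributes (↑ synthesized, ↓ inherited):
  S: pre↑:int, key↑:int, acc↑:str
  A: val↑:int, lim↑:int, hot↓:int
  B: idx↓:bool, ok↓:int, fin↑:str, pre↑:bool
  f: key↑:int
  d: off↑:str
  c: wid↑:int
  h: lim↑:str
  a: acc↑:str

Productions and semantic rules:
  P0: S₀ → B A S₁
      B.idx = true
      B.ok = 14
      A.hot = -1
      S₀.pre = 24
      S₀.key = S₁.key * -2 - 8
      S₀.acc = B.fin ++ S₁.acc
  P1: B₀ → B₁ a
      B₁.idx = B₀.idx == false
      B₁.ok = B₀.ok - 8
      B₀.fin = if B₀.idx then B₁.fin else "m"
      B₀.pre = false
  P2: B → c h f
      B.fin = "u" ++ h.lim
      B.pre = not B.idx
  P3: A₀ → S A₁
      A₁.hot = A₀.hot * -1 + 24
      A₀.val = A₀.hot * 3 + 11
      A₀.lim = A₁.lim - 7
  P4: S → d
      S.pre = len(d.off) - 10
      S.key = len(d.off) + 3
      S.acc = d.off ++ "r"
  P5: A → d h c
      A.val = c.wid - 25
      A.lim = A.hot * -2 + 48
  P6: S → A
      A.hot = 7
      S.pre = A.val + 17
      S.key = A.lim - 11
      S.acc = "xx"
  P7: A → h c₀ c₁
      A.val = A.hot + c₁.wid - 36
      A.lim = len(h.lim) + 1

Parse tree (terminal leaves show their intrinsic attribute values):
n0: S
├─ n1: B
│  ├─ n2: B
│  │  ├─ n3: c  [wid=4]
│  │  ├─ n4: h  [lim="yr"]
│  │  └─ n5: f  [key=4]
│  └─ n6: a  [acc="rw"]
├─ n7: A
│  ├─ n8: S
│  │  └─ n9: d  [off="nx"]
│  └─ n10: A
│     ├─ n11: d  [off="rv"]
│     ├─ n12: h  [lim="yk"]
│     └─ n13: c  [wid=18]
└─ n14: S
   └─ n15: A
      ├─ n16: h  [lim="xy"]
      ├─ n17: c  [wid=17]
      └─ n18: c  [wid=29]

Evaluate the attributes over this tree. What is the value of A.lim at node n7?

1. n1.idx = true  [true]
2. n1.ok = 14  [14]
3. n2.idx = false  [B₀.idx == false]
4. n2.ok = 6  [B₀.ok - 8]
5. n3.wid = 4  [terminal]
6. n4.lim = "yr"  [terminal]
7. n5.key = 4  [terminal]
8. n2.fin = "uyr"  ["u" ++ h.lim]
9. n2.pre = true  [not B.idx]
10. n6.acc = "rw"  [terminal]
11. n1.fin = "uyr"  [if B₀.idx then B₁.fin else "m"]
12. n1.pre = false  [false]
13. n7.hot = -1  [-1]
14. n9.off = "nx"  [terminal]
15. n8.pre = -8  [len(d.off) - 10]
16. n8.key = 5  [len(d.off) + 3]
17. n8.acc = "nxr"  [d.off ++ "r"]
18. n10.hot = 25  [A₀.hot * -1 + 24]
19. n11.off = "rv"  [terminal]
20. n12.lim = "yk"  [terminal]
21. n13.wid = 18  [terminal]
22. n10.val = -7  [c.wid - 25]
23. n10.lim = -2  [A.hot * -2 + 48]
24. n7.val = 8  [A₀.hot * 3 + 11]
25. n7.lim = -9  [A₁.lim - 7]
26. n15.hot = 7  [7]
27. n16.lim = "xy"  [terminal]
28. n17.wid = 17  [terminal]
29. n18.wid = 29  [terminal]
30. n15.val = 0  [A.hot + c₁.wid - 36]
31. n15.lim = 3  [len(h.lim) + 1]
32. n14.pre = 17  [A.val + 17]
33. n14.key = -8  [A.lim - 11]
34. n14.acc = "xx"  ["xx"]
35. n0.pre = 24  [24]
36. n0.key = 8  [S₁.key * -2 - 8]
37. n0.acc = "uyrxx"  [B.fin ++ S₁.acc]

-9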